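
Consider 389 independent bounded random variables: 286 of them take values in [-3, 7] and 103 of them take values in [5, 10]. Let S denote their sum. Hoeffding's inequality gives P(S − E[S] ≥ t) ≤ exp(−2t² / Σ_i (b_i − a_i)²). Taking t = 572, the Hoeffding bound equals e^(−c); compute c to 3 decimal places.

Σ(b_i − a_i)² = 286·10² + 103·5² = 31175.
c = 2t² / 31175 = 2·572² / 31175 = 20.9902.

20.990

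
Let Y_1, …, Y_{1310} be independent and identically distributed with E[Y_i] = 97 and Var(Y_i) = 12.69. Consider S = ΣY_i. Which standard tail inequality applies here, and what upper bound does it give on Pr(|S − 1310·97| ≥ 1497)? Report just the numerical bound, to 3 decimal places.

0.007

With mean and variance of each term known, Chebyshev's inequality bounds the deviation of the sum (or sample mean).
Var(S) = n·Var(Y_i) = 1310·12.69 = 16623.9.
Chebyshev: Pr(|S − 1310·97| ≥ 1497) ≤ Var(S)/1497² = 16623.9/2241009 = 0.0074.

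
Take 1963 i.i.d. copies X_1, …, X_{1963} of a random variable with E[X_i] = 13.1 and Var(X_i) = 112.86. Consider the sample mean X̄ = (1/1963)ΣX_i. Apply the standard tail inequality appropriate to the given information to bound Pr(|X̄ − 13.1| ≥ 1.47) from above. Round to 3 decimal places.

With mean and variance of each term known, Chebyshev's inequality bounds the deviation of the sum (or sample mean).
Var(X̄) = Var(X_i)/n = 112.86/1963 = 0.057494.
Chebyshev: Pr(|X̄ − 13.1| ≥ 1.47) ≤ Var(X̄)/(1.47)² = 112.86/(1963·1.47²) = 0.0266.

0.027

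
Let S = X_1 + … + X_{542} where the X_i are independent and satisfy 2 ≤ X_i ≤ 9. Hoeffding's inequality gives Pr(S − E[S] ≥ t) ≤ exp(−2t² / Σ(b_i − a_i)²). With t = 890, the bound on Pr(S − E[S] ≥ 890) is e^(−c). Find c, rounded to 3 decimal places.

59.651

Σ(b_i − a_i)² = 542·(7)² = 26558.
c = 2t²/26558 = 2·890²/26558 = 59.6506.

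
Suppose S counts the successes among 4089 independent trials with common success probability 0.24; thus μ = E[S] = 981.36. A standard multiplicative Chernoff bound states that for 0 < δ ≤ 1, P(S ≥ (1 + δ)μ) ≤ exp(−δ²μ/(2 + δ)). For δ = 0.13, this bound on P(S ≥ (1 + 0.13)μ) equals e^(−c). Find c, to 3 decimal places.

7.786

c = δ²μ/(2 + δ) = 0.13²·981.36/(2 + 0.13) = 7.7864.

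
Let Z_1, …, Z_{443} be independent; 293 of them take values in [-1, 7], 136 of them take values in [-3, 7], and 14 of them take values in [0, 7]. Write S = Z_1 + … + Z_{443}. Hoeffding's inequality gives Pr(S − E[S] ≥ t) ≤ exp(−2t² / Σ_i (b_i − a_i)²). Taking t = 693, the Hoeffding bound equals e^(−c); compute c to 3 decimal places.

29.073

Σ(b_i − a_i)² = 293·8² + 136·10² + 14·7² = 33038.
c = 2t² / 33038 = 2·693² / 33038 = 29.0725.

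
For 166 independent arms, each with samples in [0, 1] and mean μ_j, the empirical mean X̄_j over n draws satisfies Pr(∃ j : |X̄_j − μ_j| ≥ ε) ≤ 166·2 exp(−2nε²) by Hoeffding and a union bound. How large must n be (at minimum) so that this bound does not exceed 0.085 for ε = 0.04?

2585

Need 2·166·exp(−2nε²) ≤ 0.085, i.e. exp(−2nε²) ≤ 0.085/332.
So 2nε² ≥ ln(332/0.085) = 8.270239.
Hence n ≥ 8.270239/(2·0.04²) = 2584.450.
The smallest integer n is 2585.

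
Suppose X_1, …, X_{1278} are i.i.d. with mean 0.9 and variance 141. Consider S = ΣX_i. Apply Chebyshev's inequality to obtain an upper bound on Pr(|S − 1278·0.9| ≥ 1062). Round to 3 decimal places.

Var(S) = n·Var(X_i) = 1278·141 = 180198.
Chebyshev: Pr(|S − 1278·0.9| ≥ 1062) ≤ Var(S)/1062² = 180198/1127844 = 0.1598.

0.160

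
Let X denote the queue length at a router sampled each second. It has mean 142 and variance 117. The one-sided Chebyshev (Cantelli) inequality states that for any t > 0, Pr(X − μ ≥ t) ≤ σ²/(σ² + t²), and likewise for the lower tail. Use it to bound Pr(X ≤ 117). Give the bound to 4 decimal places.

0.1577

Here σ² = 117 and t = 25, so σ² + t² = 742.
Cantelli's bound: 117/742 = 0.1577.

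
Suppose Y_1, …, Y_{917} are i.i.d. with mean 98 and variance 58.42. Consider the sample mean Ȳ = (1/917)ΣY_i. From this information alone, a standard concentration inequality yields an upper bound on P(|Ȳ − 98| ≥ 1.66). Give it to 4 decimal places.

0.0231

With mean and variance of each term known, Chebyshev's inequality bounds the deviation of the sum (or sample mean).
Var(Ȳ) = Var(Y_i)/n = 58.42/917 = 0.063708.
Chebyshev: P(|Ȳ − 98| ≥ 1.66) ≤ Var(Ȳ)/(1.66)² = 58.42/(917·1.66²) = 0.0231.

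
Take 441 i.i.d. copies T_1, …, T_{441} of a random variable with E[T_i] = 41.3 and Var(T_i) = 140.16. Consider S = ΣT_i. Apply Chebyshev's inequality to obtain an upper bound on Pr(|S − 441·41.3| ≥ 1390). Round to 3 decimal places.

0.032

Var(S) = n·Var(T_i) = 441·140.16 = 61810.56.
Chebyshev: Pr(|S − 441·41.3| ≥ 1390) ≤ Var(S)/1390² = 61810.56/1932100 = 0.0320.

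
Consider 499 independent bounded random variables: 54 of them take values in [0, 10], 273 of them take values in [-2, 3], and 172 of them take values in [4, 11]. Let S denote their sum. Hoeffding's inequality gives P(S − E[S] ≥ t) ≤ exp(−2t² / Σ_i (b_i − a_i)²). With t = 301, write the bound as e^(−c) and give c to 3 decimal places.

8.774

Σ(b_i − a_i)² = 54·10² + 273·5² + 172·7² = 20653.
c = 2t² / 20653 = 2·301² / 20653 = 8.7736.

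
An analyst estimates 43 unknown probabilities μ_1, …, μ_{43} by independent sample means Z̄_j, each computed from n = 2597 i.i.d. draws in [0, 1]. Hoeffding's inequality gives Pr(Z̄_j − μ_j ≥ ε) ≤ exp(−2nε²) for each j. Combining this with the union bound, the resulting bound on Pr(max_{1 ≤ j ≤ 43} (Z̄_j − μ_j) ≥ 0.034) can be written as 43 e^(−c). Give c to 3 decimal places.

Union bound over the 43 events: Pr(max_{1 ≤ j ≤ 43} (Z̄_j − μ_j) ≥ 0.034) ≤ 43·exp(−2nε²) = 43 exp(−2·2597·0.034²).
So c = 2·2597·0.034² = 6.0043.

6.004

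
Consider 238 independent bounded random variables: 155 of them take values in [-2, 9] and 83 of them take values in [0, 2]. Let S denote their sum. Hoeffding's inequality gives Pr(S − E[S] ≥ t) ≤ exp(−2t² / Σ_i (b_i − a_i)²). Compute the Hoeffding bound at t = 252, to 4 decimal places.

Σ(b_i − a_i)² = 155·11² + 83·2² = 19087.
Exponent = 2·252² / 19087 = 6.65416.
Bound = exp(−6.65416) = 0.00129.

0.0013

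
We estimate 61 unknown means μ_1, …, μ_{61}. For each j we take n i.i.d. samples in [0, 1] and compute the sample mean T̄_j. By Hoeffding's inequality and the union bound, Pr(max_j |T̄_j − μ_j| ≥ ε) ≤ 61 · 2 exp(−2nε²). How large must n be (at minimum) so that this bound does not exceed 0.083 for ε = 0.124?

Need 2·61·exp(−2nε²) ≤ 0.083, i.e. exp(−2nε²) ≤ 0.083/122.
So 2nε² ≥ ln(122/0.083) = 7.292936.
Hence n ≥ 7.292936/(2·0.124²) = 237.153.
The smallest integer n is 238.

238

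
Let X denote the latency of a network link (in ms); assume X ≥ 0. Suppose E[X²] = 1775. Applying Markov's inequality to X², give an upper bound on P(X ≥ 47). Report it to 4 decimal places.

0.8035

Since X ≥ 0, the event {X ≥ 47} is the same as {X² ≥ 2209}.
Markov's inequality applied to X² gives P(X² ≥ 2209) ≤ E[X²]/2209 = 1775/2209 = 0.8035.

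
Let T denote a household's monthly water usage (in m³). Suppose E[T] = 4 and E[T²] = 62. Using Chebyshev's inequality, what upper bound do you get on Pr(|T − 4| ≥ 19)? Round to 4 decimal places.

0.1274

Var(T) = E[T²] − (E[T])² = 62 − 16 = 46.
Chebyshev's inequality: Pr(|T − μ| ≥ t) ≤ Var(T)/t² = 46/361 = 0.1274.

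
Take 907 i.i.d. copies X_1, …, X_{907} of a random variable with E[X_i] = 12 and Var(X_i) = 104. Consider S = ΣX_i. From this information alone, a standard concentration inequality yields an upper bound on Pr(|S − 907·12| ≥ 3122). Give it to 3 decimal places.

With mean and variance of each term known, Chebyshev's inequality bounds the deviation of the sum (or sample mean).
Var(S) = n·Var(X_i) = 907·104 = 94328.
Chebyshev: Pr(|S − 907·12| ≥ 3122) ≤ Var(S)/3122² = 94328/9746884 = 0.0097.

0.010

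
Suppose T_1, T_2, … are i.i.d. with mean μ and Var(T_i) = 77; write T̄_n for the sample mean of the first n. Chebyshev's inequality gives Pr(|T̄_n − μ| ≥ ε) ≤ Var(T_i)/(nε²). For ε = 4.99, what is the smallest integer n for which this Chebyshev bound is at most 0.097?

32

Require 77/(n·4.99²) ≤ 0.097, i.e. n ≥ 77/(0.097·4.99²) = 31.880.
The smallest integer n is 32.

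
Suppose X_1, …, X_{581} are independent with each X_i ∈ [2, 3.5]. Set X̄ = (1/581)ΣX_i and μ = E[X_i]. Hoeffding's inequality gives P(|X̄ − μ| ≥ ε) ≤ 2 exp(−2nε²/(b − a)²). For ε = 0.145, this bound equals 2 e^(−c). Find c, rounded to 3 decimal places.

10.858

c = 2nε²/(b − a)² = 2·581·0.145² / 1.5² = 10.8582.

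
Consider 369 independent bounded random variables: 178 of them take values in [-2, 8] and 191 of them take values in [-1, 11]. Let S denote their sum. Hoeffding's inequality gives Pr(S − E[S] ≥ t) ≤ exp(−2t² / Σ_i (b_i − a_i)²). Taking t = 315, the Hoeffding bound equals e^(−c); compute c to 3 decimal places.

4.380

Σ(b_i − a_i)² = 178·10² + 191·12² = 45304.
c = 2t² / 45304 = 2·315² / 45304 = 4.3804.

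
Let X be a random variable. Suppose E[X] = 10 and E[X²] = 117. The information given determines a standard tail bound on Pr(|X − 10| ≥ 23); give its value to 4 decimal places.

The first two moments determine the variance, so Chebyshev's inequality is the sharpest standard bound available.
Var(X) = E[X²] − (E[X])² = 117 − 100 = 17.
Chebyshev's inequality: Pr(|X − μ| ≥ t) ≤ Var(X)/t² = 17/529 = 0.0321.

0.0321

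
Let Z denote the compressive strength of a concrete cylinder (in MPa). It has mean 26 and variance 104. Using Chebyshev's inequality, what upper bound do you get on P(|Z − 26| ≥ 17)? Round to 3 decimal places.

Chebyshev: P(|Z − μ| ≥ t) ≤ Var(Z)/t².
Bound = 104 / 289 = 0.3599.

0.360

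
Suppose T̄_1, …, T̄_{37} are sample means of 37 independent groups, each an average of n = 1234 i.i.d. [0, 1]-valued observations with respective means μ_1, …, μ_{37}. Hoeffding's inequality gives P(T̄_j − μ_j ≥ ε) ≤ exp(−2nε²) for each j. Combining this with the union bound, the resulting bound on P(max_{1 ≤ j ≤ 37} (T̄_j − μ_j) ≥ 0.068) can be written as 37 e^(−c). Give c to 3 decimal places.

Union bound over the 37 events: P(max_{1 ≤ j ≤ 37} (T̄_j − μ_j) ≥ 0.068) ≤ 37·exp(−2nε²) = 37 exp(−2·1234·0.068²).
So c = 2·1234·0.068² = 11.4120.

11.412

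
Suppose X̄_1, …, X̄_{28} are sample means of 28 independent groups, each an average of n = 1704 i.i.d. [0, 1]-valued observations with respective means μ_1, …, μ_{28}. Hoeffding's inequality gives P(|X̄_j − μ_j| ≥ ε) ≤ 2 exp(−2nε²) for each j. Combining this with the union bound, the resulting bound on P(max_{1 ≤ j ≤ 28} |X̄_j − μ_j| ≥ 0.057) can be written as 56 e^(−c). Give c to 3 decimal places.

11.073

Union bound over the 28 events: P(max_{1 ≤ j ≤ 28} |X̄_j − μ_j| ≥ 0.057) ≤ 28·2·exp(−2nε²) = 56 exp(−2·1704·0.057²).
So c = 2·1704·0.057² = 11.0726.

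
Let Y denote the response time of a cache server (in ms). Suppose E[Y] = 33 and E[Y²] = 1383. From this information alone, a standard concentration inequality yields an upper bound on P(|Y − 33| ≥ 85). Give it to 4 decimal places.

0.0407

The first two moments determine the variance, so Chebyshev's inequality is the sharpest standard bound available.
Var(Y) = E[Y²] − (E[Y])² = 1383 − 1089 = 294.
Chebyshev's inequality: P(|Y − μ| ≥ t) ≤ Var(Y)/t² = 294/7225 = 0.0407.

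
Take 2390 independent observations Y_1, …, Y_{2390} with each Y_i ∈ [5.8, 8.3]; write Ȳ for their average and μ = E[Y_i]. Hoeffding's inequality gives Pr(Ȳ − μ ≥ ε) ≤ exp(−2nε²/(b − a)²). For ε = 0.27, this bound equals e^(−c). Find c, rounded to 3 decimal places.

c = 2nε²/(b − a)² = 2·2390·0.27² / 2.5² = 55.7539.

55.754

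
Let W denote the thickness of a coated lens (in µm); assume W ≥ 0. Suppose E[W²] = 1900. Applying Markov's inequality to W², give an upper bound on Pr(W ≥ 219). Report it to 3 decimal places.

Since W ≥ 0, the event {W ≥ 219} is the same as {W² ≥ 47961}.
Markov's inequality applied to W² gives Pr(W² ≥ 47961) ≤ E[W²]/47961 = 1900/47961 = 0.0396.

0.040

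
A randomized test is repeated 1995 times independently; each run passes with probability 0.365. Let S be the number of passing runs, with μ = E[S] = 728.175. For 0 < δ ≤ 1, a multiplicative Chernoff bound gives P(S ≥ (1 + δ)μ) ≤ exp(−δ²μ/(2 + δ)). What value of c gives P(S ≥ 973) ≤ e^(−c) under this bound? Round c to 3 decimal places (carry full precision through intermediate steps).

Write 973 = (1 + δ)μ, so δ = 973/728.175 − 1 = 0.3362173…
Then the exponent is δ²μ/(2 + δ) = (973 − μ)² / (μ·(2 + δ)) = 35.234047.

35.234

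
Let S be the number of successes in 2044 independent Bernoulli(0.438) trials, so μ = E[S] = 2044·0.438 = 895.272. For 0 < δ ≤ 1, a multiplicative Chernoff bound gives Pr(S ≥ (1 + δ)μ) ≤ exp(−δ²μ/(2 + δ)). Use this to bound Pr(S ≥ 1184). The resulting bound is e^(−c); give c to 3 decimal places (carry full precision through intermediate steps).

40.093

Write 1184 = (1 + δ)μ, so δ = 1184/895.272 − 1 = 0.3225031…
Then the exponent is δ²μ/(2 + δ) = (1184 − μ)² / (μ·(2 + δ)) = 40.092810.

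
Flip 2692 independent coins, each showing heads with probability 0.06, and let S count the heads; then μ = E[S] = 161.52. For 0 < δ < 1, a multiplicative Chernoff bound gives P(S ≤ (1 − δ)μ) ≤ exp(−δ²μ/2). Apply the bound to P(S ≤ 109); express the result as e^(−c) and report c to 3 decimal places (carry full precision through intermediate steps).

Write 109 = (1 − δ)μ, so δ = 1 − 109/161.52 = 0.325161…
Then the exponent is δ²μ/2 = (μ − 109)²/(2μ) = 8.538727.

8.539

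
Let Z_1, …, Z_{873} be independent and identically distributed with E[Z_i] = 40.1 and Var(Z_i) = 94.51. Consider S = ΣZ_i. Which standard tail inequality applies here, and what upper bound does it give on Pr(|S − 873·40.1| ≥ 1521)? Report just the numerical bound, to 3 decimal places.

0.036

With mean and variance of each term known, Chebyshev's inequality bounds the deviation of the sum (or sample mean).
Var(S) = n·Var(Z_i) = 873·94.51 = 82507.23.
Chebyshev: Pr(|S − 873·40.1| ≥ 1521) ≤ Var(S)/1521² = 82507.23/2313441 = 0.0357.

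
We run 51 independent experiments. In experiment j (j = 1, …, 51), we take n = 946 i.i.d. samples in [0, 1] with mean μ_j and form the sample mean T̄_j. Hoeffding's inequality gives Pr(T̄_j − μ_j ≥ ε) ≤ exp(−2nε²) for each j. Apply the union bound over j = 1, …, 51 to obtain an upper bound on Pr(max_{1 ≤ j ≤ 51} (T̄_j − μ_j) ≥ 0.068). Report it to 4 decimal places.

Per-experiment Hoeffding bound: exp(−2·946·0.068²) = exp(−8.74861) = 0.00015868.
Union bound over 51 events: 51·0.00015868 = 0.00809.

0.0081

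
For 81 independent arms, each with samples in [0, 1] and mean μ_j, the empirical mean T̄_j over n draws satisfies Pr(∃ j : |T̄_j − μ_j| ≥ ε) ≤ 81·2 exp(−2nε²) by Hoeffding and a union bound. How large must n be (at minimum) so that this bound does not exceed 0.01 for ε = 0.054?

Need 2·81·exp(−2nε²) ≤ 0.01, i.e. exp(−2nε²) ≤ 0.01/162.
So 2nε² ≥ ln(162/0.01) = 9.692767.
Hence n ≥ 9.692767/(2·0.054²) = 1661.997.
The smallest integer n is 1662.

1662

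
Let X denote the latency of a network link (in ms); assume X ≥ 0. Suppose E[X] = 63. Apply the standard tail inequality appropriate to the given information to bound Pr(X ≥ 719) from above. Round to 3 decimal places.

0.088

Only the mean of a non-negative variable is known, so Markov's inequality is the applicable tail bound.
Markov's inequality: for a non-negative random variable, Pr(X ≥ a) ≤ E[X]/a.
Here E[X] = 63 and a = 719, so the bound is 63/719 = 0.0876.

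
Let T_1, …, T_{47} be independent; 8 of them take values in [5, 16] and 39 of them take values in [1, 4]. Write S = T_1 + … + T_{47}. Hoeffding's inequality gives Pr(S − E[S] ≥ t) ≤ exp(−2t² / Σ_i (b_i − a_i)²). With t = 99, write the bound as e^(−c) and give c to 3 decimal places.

14.861

Σ(b_i − a_i)² = 8·11² + 39·3² = 1319.
c = 2t² / 1319 = 2·99² / 1319 = 14.8613.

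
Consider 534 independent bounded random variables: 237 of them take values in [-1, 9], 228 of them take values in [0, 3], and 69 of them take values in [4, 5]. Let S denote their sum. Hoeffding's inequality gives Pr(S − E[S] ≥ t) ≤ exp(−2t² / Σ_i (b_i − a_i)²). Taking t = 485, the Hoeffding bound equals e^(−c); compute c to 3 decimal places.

Σ(b_i − a_i)² = 237·10² + 228·3² + 69·1² = 25821.
c = 2t² / 25821 = 2·485² / 25821 = 18.2197.

18.220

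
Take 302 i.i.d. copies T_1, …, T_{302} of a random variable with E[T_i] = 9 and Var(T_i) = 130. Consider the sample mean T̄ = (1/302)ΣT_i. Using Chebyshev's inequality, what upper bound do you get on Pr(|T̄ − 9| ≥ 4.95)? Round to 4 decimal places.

0.0176

Var(T̄) = Var(T_i)/n = 130/302 = 0.43046.
Chebyshev: Pr(|T̄ − 9| ≥ 4.95) ≤ Var(T̄)/(4.95)² = 130/(302·4.95²) = 0.0176.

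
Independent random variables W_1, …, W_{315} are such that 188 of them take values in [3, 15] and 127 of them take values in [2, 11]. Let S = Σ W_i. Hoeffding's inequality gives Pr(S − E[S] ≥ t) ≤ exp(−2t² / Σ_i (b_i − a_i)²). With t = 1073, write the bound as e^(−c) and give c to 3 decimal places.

61.636

Σ(b_i − a_i)² = 188·12² + 127·9² = 37359.
c = 2t² / 37359 = 2·1073² / 37359 = 61.6360.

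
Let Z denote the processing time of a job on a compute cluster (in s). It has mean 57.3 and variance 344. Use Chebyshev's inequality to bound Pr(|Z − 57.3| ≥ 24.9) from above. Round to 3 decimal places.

Chebyshev: Pr(|Z − μ| ≥ t) ≤ Var(Z)/t².
Bound = 344 / 620.01 = 0.5548.

0.555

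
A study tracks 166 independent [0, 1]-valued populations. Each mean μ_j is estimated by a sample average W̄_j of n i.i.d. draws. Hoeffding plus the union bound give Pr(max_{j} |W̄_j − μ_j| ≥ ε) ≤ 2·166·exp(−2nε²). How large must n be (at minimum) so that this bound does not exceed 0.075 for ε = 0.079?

673

Need 2·166·exp(−2nε²) ≤ 0.075, i.e. exp(−2nε²) ≤ 0.075/332.
So 2nε² ≥ ln(332/0.075) = 8.395402.
Hence n ≥ 8.395402/(2·0.079²) = 672.601.
The smallest integer n is 673.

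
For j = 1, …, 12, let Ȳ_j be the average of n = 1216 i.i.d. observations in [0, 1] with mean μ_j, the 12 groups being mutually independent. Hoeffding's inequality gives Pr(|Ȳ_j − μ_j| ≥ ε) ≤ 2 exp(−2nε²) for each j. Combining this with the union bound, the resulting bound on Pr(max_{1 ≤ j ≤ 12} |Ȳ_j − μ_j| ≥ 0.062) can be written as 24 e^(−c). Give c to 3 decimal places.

Union bound over the 12 events: Pr(max_{1 ≤ j ≤ 12} |Ȳ_j − μ_j| ≥ 0.062) ≤ 12·2·exp(−2nε²) = 24 exp(−2·1216·0.062²).
So c = 2·1216·0.062² = 9.3486.

9.349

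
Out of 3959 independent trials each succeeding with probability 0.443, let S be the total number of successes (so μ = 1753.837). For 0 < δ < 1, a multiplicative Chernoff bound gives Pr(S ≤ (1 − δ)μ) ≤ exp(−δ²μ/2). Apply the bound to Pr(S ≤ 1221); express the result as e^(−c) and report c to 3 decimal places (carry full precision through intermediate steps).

Write 1221 = (1 − δ)μ, so δ = 1 − 1221/1753.837 = 0.3038122…
Then the exponent is δ²μ/2 = (μ − 1221)²/(2μ) = 80.941179.

80.941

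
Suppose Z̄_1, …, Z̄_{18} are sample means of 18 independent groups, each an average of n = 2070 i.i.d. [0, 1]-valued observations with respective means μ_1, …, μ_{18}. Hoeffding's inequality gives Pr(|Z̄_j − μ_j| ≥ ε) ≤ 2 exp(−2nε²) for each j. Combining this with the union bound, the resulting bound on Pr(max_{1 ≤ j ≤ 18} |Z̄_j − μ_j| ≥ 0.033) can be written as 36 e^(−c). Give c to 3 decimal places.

4.508

Union bound over the 18 events: Pr(max_{1 ≤ j ≤ 18} |Z̄_j − μ_j| ≥ 0.033) ≤ 18·2·exp(−2nε²) = 36 exp(−2·2070·0.033²).
So c = 2·2070·0.033² = 4.5085.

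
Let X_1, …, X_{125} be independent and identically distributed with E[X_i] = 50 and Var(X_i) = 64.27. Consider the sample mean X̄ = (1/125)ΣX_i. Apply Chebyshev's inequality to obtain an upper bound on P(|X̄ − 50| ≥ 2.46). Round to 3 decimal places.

Var(X̄) = Var(X_i)/n = 64.27/125 = 0.51416.
Chebyshev: P(|X̄ − 50| ≥ 2.46) ≤ Var(X̄)/(2.46)² = 64.27/(125·2.46²) = 0.0850.

0.085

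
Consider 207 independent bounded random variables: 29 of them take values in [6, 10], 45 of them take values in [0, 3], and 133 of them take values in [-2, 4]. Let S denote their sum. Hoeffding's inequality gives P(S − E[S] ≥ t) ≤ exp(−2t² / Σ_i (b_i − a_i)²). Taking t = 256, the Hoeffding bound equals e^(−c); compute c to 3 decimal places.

Σ(b_i − a_i)² = 29·4² + 45·3² + 133·6² = 5657.
c = 2t² / 5657 = 2·256² / 5657 = 23.1699.

23.170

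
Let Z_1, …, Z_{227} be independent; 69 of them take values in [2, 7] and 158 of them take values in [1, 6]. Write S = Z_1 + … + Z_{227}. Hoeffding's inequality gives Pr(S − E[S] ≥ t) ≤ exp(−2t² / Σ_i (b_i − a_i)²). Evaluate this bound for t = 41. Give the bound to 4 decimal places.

Σ(b_i − a_i)² = 69·5² + 158·5² = 5675.
Exponent = 2·41² / 5675 = 0.59242.
Bound = exp(−0.59242) = 0.55299.

0.5530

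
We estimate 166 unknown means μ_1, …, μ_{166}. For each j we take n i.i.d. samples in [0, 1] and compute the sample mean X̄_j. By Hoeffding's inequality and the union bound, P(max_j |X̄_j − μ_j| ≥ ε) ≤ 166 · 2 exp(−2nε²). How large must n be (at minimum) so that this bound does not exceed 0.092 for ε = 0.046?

Need 2·166·exp(−2nε²) ≤ 0.092, i.e. exp(−2nε²) ≤ 0.092/332.
So 2nε² ≥ ln(332/0.092) = 8.191102.
Hence n ≥ 8.191102/(2·0.046²) = 1935.516.
The smallest integer n is 1936.

1936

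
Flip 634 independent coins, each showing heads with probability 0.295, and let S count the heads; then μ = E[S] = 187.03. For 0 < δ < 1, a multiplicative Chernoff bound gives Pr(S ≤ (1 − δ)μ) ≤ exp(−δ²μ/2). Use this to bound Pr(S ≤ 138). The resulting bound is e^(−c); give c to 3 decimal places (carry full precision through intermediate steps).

6.427

Write 138 = (1 − δ)μ, so δ = 1 − 138/187.03 = 0.2621505…
Then the exponent is δ²μ/2 = (μ − 138)²/(2μ) = 6.426618.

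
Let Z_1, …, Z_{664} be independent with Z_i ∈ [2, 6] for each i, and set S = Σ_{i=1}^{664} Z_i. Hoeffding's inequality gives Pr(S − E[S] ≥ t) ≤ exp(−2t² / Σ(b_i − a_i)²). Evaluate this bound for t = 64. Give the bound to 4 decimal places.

Σ(b_i − a_i)² = 664·(4)² = 10624.
Exponent = 2·64²/10624 = 0.7711.
Bound = exp(−0.7711) = 0.46251.

0.4625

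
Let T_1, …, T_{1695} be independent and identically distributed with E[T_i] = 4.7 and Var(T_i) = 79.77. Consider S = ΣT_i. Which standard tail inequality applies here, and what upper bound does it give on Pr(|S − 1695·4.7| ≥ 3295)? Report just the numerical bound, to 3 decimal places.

With mean and variance of each term known, Chebyshev's inequality bounds the deviation of the sum (or sample mean).
Var(S) = n·Var(T_i) = 1695·79.77 = 135210.15.
Chebyshev: Pr(|S − 1695·4.7| ≥ 3295) ≤ Var(S)/3295² = 135210.15/10857025 = 0.0125.

0.012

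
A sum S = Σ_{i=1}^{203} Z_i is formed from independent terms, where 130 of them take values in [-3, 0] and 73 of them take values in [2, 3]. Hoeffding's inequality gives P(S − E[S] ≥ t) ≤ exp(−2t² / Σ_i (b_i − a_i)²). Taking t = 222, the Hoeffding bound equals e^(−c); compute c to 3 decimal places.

Σ(b_i − a_i)² = 130·3² + 73·1² = 1243.
c = 2t² / 1243 = 2·222² / 1243 = 79.2985.

79.298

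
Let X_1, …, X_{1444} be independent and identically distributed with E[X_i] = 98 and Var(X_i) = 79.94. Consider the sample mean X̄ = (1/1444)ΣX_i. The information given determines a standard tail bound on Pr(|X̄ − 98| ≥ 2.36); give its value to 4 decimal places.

With mean and variance of each term known, Chebyshev's inequality bounds the deviation of the sum (or sample mean).
Var(X̄) = Var(X_i)/n = 79.94/1444 = 0.05536.
Chebyshev: Pr(|X̄ − 98| ≥ 2.36) ≤ Var(X̄)/(2.36)² = 79.94/(1444·2.36²) = 0.0099.

0.0099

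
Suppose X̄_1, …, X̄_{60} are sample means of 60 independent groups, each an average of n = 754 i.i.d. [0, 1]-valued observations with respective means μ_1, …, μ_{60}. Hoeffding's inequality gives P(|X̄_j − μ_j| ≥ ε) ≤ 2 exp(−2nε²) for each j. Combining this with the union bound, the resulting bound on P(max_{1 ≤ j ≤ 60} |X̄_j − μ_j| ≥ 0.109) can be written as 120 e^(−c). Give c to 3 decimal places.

17.917

Union bound over the 60 events: P(max_{1 ≤ j ≤ 60} |X̄_j − μ_j| ≥ 0.109) ≤ 60·2·exp(−2nε²) = 120 exp(−2·754·0.109²).
So c = 2·754·0.109² = 17.9165.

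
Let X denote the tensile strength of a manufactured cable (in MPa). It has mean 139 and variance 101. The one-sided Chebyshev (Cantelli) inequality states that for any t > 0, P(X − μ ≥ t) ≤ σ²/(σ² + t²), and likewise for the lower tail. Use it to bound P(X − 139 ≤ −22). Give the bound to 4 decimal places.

Here σ² = 101 and t = 22, so σ² + t² = 585.
Cantelli's bound: 101/585 = 0.1726.

0.1726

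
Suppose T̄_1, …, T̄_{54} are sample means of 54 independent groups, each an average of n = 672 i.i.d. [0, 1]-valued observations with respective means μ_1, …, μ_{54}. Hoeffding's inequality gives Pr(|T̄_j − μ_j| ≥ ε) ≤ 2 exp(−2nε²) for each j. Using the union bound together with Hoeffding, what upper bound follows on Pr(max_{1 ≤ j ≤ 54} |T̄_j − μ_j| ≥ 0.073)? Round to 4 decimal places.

0.0837

Per-experiment Hoeffding bound: 2·exp(−2·672·0.073²) = 2·exp(−7.16218) = 0.0015507.
Union bound over 54 events: 54·0.0015507 = 0.08374.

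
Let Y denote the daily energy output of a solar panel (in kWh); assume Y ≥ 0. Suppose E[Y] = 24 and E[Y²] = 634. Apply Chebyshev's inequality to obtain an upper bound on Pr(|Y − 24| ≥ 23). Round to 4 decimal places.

Var(Y) = E[Y²] − (E[Y])² = 634 − 576 = 58.
Chebyshev's inequality: Pr(|Y − μ| ≥ t) ≤ Var(Y)/t² = 58/529 = 0.1096.

0.1096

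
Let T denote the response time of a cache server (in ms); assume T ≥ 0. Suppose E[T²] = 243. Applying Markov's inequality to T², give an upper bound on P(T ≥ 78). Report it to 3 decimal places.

Since T ≥ 0, the event {T ≥ 78} is the same as {T² ≥ 6084}.
Markov's inequality applied to T² gives P(T² ≥ 6084) ≤ E[T²]/6084 = 243/6084 = 0.0399.

0.040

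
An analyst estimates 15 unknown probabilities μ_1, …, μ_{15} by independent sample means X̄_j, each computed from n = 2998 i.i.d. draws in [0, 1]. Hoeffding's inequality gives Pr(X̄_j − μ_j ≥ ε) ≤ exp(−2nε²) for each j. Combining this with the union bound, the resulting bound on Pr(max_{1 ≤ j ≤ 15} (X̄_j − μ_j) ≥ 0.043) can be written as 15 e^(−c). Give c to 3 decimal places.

11.087

Union bound over the 15 events: Pr(max_{1 ≤ j ≤ 15} (X̄_j − μ_j) ≥ 0.043) ≤ 15·exp(−2nε²) = 15 exp(−2·2998·0.043²).
So c = 2·2998·0.043² = 11.0866.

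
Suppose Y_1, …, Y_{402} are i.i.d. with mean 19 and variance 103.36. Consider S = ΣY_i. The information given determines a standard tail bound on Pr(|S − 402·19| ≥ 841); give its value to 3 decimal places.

0.059

With mean and variance of each term known, Chebyshev's inequality bounds the deviation of the sum (or sample mean).
Var(S) = n·Var(Y_i) = 402·103.36 = 41550.72.
Chebyshev: Pr(|S − 402·19| ≥ 841) ≤ Var(S)/841² = 41550.72/707281 = 0.0587.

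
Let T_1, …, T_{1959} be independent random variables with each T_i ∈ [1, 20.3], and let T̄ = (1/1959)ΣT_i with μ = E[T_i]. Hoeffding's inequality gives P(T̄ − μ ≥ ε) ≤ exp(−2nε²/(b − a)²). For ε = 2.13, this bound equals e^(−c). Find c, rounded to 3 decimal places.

c = 2nε²/(b − a)² = 2·1959·2.13² / 19.3² = 47.7209.

47.721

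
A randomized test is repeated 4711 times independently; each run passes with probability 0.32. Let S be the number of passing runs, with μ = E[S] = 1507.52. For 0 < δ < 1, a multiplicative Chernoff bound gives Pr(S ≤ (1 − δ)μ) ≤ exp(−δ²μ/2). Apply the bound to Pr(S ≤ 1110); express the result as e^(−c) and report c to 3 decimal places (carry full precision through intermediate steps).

52.411

Write 1110 = (1 − δ)μ, so δ = 1 − 1110/1507.52 = 0.2636914…
Then the exponent is δ²μ/2 = (μ − 1110)²/(2μ) = 52.411295.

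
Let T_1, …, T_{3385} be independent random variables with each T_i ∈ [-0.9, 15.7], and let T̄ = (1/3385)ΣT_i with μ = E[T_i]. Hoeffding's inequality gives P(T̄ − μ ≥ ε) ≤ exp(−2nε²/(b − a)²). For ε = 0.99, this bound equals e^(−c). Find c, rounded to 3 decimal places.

24.079

c = 2nε²/(b − a)² = 2·3385·0.99² / 16.6² = 24.0792.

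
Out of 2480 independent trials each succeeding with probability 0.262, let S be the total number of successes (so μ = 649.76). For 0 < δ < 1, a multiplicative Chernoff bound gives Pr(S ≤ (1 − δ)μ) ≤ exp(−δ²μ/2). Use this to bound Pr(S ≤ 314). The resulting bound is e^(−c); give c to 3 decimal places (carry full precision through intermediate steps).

Write 314 = (1 − δ)μ, so δ = 1 − 314/649.76 = 0.5167446…
Then the exponent is δ²μ/2 = (μ − 314)²/(2μ) = 86.751091.

86.751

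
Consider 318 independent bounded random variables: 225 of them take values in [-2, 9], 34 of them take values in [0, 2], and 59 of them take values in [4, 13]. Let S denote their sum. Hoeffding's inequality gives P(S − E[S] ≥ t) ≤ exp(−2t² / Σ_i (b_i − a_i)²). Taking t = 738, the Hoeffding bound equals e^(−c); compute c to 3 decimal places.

33.892

Σ(b_i − a_i)² = 225·11² + 34·2² + 59·9² = 32140.
c = 2t² / 32140 = 2·738² / 32140 = 33.8920.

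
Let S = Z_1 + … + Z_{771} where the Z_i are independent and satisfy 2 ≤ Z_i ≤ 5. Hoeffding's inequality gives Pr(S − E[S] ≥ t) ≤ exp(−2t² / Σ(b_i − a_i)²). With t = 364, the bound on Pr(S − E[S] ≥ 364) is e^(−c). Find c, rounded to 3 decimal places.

38.189

Σ(b_i − a_i)² = 771·(3)² = 6939.
c = 2t²/6939 = 2·364²/6939 = 38.1888.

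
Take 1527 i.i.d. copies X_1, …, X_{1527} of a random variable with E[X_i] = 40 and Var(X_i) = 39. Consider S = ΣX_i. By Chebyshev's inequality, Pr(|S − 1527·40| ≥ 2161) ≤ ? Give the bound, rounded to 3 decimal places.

Var(S) = n·Var(X_i) = 1527·39 = 59553.
Chebyshev: Pr(|S − 1527·40| ≥ 2161) ≤ Var(S)/2161² = 59553/4669921 = 0.0128.

0.013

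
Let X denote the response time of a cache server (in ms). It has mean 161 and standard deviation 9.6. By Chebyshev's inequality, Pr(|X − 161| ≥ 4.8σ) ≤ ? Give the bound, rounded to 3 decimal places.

0.043

Chebyshev: Pr(|X − μ| ≥ t) ≤ Var(X)/t².
Var(X) = σ² = 9.6² = 92.16.
t = 4.8·9.6 = 46.08.
Bound = 92.16 / 2123.3664 = 0.0434.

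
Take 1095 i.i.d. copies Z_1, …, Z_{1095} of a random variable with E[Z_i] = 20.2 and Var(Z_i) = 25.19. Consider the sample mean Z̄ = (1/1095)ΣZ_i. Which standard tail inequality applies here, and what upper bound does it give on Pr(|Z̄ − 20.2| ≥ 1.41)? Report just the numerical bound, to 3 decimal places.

0.012

With mean and variance of each term known, Chebyshev's inequality bounds the deviation of the sum (or sample mean).
Var(Z̄) = Var(Z_i)/n = 25.19/1095 = 0.023005.
Chebyshev: Pr(|Z̄ − 20.2| ≥ 1.41) ≤ Var(Z̄)/(1.41)² = 25.19/(1095·1.41²) = 0.0116.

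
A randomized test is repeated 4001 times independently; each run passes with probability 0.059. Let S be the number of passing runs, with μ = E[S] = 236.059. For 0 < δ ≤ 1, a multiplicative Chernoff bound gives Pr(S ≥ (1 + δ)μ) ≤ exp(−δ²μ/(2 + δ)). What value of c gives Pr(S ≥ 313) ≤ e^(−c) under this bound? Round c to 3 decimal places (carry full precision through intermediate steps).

10.782

Write 313 = (1 + δ)μ, so δ = 313/236.059 − 1 = 0.3259397…
Then the exponent is δ²μ/(2 + δ) = (313 − μ)² / (μ·(2 + δ)) = 10.781933.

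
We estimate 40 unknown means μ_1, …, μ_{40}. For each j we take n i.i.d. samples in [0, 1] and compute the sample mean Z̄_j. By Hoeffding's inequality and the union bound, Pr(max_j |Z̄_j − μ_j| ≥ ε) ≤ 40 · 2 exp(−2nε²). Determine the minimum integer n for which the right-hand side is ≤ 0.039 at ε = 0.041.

2269

Need 2·40·exp(−2nε²) ≤ 0.039, i.e. exp(−2nε²) ≤ 0.039/80.
So 2nε² ≥ ln(80/0.039) = 7.626220.
Hence n ≥ 7.626220/(2·0.041²) = 2268.358.
The smallest integer n is 2269.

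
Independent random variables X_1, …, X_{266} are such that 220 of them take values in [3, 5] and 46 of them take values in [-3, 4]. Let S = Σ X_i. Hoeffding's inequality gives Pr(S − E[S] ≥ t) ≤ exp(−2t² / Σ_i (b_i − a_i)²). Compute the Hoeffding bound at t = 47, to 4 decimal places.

0.2442

Σ(b_i − a_i)² = 220·2² + 46·7² = 3134.
Exponent = 2·47² / 3134 = 1.40970.
Bound = exp(−1.40970) = 0.24422.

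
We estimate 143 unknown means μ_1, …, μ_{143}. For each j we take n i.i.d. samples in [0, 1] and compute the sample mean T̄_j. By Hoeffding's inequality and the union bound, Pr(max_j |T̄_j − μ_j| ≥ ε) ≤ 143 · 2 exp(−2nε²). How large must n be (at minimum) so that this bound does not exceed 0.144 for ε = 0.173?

Need 2·143·exp(−2nε²) ≤ 0.144, i.e. exp(−2nε²) ≤ 0.144/286.
So 2nε² ≥ ln(286/0.144) = 7.593934.
Hence n ≥ 7.593934/(2·0.173²) = 126.866.
The smallest integer n is 127.

127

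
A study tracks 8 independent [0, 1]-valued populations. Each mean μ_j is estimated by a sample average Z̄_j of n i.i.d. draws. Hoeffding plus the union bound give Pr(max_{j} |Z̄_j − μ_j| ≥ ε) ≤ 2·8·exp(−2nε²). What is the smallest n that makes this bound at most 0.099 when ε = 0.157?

104

Need 2·8·exp(−2nε²) ≤ 0.099, i.e. exp(−2nε²) ≤ 0.099/16.
So 2nε² ≥ ln(16/0.099) = 5.085224.
Hence n ≥ 5.085224/(2·0.157²) = 103.153.
The smallest integer n is 104.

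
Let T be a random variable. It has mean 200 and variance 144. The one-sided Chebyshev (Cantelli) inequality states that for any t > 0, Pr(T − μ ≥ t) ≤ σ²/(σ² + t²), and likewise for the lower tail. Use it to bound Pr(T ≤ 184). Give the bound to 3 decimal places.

0.360

Here σ² = 144 and t = 16, so σ² + t² = 400.
Cantelli's bound: 144/400 = 0.3600.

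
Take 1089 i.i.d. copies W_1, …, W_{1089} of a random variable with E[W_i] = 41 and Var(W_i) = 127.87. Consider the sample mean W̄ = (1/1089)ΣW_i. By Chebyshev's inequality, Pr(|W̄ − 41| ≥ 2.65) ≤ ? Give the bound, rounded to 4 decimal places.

0.0167

Var(W̄) = Var(W_i)/n = 127.87/1089 = 0.11742.
Chebyshev: Pr(|W̄ − 41| ≥ 2.65) ≤ Var(W̄)/(2.65)² = 127.87/(1089·2.65²) = 0.0167.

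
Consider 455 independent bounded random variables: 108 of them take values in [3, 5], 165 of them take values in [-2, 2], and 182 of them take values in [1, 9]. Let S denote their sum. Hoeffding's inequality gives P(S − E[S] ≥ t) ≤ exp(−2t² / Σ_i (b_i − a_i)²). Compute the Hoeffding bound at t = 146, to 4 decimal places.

Σ(b_i − a_i)² = 108·2² + 165·4² + 182·8² = 14720.
Exponent = 2·146² / 14720 = 2.89620.
Bound = exp(−2.89620) = 0.05523.

0.0552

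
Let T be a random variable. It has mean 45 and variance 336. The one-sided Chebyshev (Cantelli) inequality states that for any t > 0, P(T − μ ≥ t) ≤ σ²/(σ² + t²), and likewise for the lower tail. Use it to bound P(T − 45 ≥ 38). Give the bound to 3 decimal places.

Here σ² = 336 and t = 38, so σ² + t² = 1780.
Cantelli's bound: 336/1780 = 0.1888.

0.189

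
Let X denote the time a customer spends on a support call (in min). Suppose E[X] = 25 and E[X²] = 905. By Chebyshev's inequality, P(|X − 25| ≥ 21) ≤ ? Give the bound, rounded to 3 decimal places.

0.635

Var(X) = E[X²] − (E[X])² = 905 − 625 = 280.
Chebyshev's inequality: P(|X − μ| ≥ t) ≤ Var(X)/t² = 280/441 = 0.6349.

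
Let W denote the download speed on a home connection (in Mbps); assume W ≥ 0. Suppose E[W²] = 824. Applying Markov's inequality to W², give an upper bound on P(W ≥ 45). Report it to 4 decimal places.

Since W ≥ 0, the event {W ≥ 45} is the same as {W² ≥ 2025}.
Markov's inequality applied to W² gives P(W² ≥ 2025) ≤ E[W²]/2025 = 824/2025 = 0.4069.

0.4069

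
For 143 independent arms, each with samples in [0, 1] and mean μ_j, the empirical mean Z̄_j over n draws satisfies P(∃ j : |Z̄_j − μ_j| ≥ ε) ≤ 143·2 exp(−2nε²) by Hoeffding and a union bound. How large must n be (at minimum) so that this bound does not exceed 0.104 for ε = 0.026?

5858

Need 2·143·exp(−2nε²) ≤ 0.104, i.e. exp(−2nε²) ≤ 0.104/286.
So 2nε² ≥ ln(286/0.104) = 7.919356.
Hence n ≥ 7.919356/(2·0.026²) = 5857.512.
The smallest integer n is 5858.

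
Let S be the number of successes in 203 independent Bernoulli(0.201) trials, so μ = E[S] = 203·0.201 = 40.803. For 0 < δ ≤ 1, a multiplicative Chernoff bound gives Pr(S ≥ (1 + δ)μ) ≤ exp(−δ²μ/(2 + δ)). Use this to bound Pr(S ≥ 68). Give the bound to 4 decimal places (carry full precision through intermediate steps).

Write 68 = (1 + δ)μ, so δ = 68/40.803 − 1 = 0.6665441…
Then the exponent is δ²μ/(2 + δ) = (68 − μ)² / (μ·(2 + δ)) = 6.798313.
Bound = exp(−6.798313) = 0.00112.

0.0011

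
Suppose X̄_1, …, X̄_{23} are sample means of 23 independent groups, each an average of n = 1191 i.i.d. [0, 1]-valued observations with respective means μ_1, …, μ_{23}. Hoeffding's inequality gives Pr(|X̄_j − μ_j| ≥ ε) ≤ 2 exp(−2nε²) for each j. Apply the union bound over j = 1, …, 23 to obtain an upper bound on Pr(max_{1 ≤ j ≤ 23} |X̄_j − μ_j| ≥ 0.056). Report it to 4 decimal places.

0.0262

Per-experiment Hoeffding bound: 2·exp(−2·1191·0.056²) = 2·exp(−7.46995) = 0.0011399.
Union bound over 23 events: 23·0.0011399 = 0.02622.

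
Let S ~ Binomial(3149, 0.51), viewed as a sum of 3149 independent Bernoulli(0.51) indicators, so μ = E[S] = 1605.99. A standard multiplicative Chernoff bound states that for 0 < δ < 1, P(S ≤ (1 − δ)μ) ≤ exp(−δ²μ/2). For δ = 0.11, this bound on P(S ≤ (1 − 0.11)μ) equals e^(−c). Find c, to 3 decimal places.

c = δ²μ/2 = 0.11²·1605.99/2 = 9.7162.

9.716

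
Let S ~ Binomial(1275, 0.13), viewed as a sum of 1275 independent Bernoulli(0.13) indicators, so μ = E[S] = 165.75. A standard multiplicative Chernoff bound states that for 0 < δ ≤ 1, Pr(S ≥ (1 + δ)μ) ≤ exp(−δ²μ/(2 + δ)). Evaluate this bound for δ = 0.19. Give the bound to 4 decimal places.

0.0651

Exponent = δ²μ/(2 + δ) = 0.19²·165.75/2.19 = 2.7322.
Bound = exp(−2.7322) = 0.06507.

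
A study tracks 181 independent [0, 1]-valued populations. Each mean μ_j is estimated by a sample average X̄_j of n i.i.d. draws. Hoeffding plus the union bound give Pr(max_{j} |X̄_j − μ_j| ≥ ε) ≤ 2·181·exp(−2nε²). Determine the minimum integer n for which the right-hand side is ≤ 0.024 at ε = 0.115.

Need 2·181·exp(−2nε²) ≤ 0.024, i.e. exp(−2nε²) ≤ 0.024/362.
So 2nε² ≥ ln(362/0.024) = 9.621346.
Hence n ≥ 9.621346/(2·0.115²) = 363.756.
The smallest integer n is 364.

364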